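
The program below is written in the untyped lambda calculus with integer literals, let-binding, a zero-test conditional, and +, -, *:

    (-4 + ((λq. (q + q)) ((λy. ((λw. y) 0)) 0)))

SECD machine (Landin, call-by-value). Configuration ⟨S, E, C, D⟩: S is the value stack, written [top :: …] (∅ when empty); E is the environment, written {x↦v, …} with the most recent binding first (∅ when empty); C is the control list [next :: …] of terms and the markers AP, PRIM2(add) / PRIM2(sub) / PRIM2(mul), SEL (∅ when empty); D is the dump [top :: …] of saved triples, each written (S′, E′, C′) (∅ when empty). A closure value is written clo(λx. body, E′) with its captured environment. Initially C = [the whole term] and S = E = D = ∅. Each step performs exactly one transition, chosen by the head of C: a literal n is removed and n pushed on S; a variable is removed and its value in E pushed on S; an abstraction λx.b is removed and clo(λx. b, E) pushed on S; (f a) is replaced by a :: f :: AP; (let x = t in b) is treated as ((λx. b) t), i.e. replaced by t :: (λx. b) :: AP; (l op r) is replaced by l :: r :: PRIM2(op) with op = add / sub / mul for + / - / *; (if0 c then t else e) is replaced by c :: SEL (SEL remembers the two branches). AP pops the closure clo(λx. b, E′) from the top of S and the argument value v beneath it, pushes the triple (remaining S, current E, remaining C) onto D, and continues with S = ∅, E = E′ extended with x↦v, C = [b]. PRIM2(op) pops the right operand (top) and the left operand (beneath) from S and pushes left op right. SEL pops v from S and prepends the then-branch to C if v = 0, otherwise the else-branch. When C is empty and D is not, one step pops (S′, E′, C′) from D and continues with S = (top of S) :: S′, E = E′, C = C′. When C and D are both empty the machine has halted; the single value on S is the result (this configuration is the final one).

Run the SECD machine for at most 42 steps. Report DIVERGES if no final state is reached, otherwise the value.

Answer: -4

Machine steps:
t=0: ⟨S=∅; E=∅; C=[(-4 + ((λq. (q + q)) ((λy. ((λw. y) 0)) 0)))]; D=∅⟩
t=1: ⟨S=∅; E=∅; C=[-4 :: ((λq. (q + q)) ((λy. ((λw. y) 0)) 0)) :: PRIM2(add)]; D=∅⟩
t=2: ⟨S=[-4]; E=∅; C=[((λq. (q + q)) ((λy. ((λw. y) 0)) 0)) :: PRIM2(add)]; D=∅⟩
t=3: ⟨S=[-4]; E=∅; C=[((λy. ((λw. y) 0)) 0) :: (λq. (q + q)) :: AP :: PRIM2(add)]; D=∅⟩
t=4: ⟨S=[-4]; E=∅; C=[0 :: (λy. ((λw. y) 0)) :: AP :: (λq. (q + q)) :: AP :: PRIM2(add)]; D=∅⟩
t=5: ⟨S=[0 :: -4]; E=∅; C=[(λy. ((λw. y) 0)) :: AP :: (λq. (q + q)) :: AP :: PRIM2(add)]; D=∅⟩
t=6: ⟨S=[clo(λy. ((λw. y) 0), ∅) :: 0 :: -4]; E=∅; C=[AP :: (λq. (q + q)) :: AP :: PRIM2(add)]; D=∅⟩
t=7: ⟨S=∅; E={y↦0}; C=[((λw. y) 0)]; D=[([-4], ∅, [(λq. (q + q)) :: AP :: PRIM2(add)])]⟩
t=8: ⟨S=∅; E={y↦0}; C=[0 :: (λw. y) :: AP]; D=[([-4], ∅, [(λq. (q + q)) :: AP :: PRIM2(add)])]⟩
t=9: ⟨S=[0]; E={y↦0}; C=[(λw. y) :: AP]; D=[([-4], ∅, [(λq. (q + q)) :: AP :: PRIM2(add)])]⟩
t=10: ⟨S=[clo(λw. y, {y↦0}) :: 0]; E={y↦0}; C=[AP]; D=[([-4], ∅, [(λq. (q + q)) :: AP :: PRIM2(add)])]⟩
t=11: ⟨S=∅; E={w↦0, y↦0}; C=[y]; D=[(∅, {y↦0}, ∅) :: ([-4], ∅, [(λq. (q + q)) :: AP :: PRIM2(add)])]⟩
t=12: ⟨S=[0]; E={w↦0, y↦0}; C=∅; D=[(∅, {y↦0}, ∅) :: ([-4], ∅, [(λq. (q + q)) :: AP :: PRIM2(add)])]⟩
t=13: ⟨S=[0]; E={y↦0}; C=∅; D=[([-4], ∅, [(λq. (q + q)) :: AP :: PRIM2(add)])]⟩
t=14: ⟨S=[0 :: -4]; E=∅; C=[(λq. (q + q)) :: AP :: PRIM2(add)]; D=∅⟩
t=15: ⟨S=[clo(λq. (q + q), ∅) :: 0 :: -4]; E=∅; C=[AP :: PRIM2(add)]; D=∅⟩
t=16: ⟨S=∅; E={q↦0}; C=[(q + q)]; D=[([-4], ∅, [PRIM2(add)])]⟩
t=17: ⟨S=∅; E={q↦0}; C=[q :: q :: PRIM2(add)]; D=[([-4], ∅, [PRIM2(add)])]⟩
t=18: ⟨S=[0]; E={q↦0}; C=[q :: PRIM2(add)]; D=[([-4], ∅, [PRIM2(add)])]⟩
t=19: ⟨S=[0 :: 0]; E={q↦0}; C=[PRIM2(add)]; D=[([-4], ∅, [PRIM2(add)])]⟩
t=20: ⟨S=[0]; E={q↦0}; C=∅; D=[([-4], ∅, [PRIM2(add)])]⟩
t=21: ⟨S=[0 :: -4]; E=∅; C=[PRIM2(add)]; D=∅⟩
t=22: ⟨S=[-4]; E=∅; C=∅; D=∅⟩
→ final value -4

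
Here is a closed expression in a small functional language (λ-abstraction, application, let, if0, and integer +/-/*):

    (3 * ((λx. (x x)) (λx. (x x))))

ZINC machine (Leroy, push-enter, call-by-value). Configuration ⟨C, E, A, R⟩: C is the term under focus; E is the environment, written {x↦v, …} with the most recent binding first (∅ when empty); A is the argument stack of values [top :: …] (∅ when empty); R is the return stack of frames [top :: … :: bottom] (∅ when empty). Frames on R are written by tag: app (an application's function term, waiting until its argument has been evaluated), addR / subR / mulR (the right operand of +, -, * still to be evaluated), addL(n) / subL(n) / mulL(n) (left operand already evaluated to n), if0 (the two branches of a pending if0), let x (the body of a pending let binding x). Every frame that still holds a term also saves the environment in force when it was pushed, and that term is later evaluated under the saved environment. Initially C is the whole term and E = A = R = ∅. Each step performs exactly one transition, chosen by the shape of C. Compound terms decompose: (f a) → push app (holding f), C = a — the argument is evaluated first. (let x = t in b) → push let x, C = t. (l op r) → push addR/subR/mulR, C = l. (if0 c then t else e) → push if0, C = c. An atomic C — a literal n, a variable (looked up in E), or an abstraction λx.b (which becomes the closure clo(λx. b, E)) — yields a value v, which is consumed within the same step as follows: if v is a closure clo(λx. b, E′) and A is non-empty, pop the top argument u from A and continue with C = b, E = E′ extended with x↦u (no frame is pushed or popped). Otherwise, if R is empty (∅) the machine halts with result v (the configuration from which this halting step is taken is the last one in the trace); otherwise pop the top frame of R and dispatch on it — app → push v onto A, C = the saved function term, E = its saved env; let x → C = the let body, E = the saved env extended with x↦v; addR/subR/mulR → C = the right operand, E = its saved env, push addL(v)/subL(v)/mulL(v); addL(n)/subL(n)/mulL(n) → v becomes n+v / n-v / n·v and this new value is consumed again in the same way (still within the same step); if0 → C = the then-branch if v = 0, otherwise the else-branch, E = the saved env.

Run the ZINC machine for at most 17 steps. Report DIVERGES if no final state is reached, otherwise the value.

[0] ⟨C=(3 * ((λx. (x x)) (λx. (x x)))); E=∅; A=∅; R=∅⟩
[1] ⟨C=3; E=∅; A=∅; R=[mulR]⟩
[2] ⟨C=((λx. (x x)) (λx. (x x))); E=∅; A=∅; R=[mulL(3)]⟩
[3] ⟨C=(λx. (x x)); E=∅; A=∅; R=[app :: mulL(3)]⟩
[4] ⟨C=(λx. (x x)); E=∅; A=[clo(λx. (x x), ∅)]; R=[mulL(3)]⟩
[5] ⟨C=(x x); E={x↦clo(λx. (x x), ∅)}; A=∅; R=[mulL(3)]⟩
[6] ⟨C=x; E={x↦clo(λx. (x x), ∅)}; A=∅; R=[app :: mulL(3)]⟩
[7] ⟨C=x; E={x↦clo(λx. (x x), ∅)}; A=[clo(λx. (x x), ∅)]; R=[mulL(3)]⟩
… configuration repeats with period 3 (steps 5–7 recur indefinitely) …

Answer: DIVERGES (no final state within 17 steps)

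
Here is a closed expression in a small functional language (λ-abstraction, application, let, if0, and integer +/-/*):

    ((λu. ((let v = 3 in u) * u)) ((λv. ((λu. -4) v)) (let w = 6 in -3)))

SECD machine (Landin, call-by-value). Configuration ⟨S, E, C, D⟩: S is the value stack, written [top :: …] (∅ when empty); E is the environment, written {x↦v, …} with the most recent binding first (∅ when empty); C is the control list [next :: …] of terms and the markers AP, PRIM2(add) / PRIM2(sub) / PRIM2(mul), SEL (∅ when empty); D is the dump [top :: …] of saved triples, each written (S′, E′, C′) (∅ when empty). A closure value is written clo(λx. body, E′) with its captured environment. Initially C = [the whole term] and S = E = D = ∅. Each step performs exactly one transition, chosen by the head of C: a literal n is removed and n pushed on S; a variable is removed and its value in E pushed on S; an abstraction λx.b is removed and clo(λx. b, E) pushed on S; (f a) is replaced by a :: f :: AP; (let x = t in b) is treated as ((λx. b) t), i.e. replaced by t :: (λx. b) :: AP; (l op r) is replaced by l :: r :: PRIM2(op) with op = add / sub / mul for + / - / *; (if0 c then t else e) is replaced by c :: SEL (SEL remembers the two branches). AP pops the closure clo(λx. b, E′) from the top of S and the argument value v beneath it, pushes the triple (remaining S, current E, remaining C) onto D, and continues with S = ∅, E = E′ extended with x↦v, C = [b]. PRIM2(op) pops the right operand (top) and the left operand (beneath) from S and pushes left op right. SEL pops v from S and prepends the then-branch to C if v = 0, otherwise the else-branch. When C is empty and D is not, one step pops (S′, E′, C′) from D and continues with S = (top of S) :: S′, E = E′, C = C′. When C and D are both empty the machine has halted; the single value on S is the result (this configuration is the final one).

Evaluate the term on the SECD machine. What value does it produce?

Answer: 16

Execution trace:
[0] [S=∅ | E=∅ | C=[((λu. ((let v = 3 in u) * u)) ((λv. ((λu. -4) v)) (let w = 6 in -3)))] | D=∅]
[1] [S=∅ | E=∅ | C=[((λv. ((λu. -4) v)) (let w = 6 in -3)) :: (λu. ((let v = 3 in u) * u)) :: AP] | D=∅]
[2] [S=∅ | E=∅ | C=[(let w = 6 in -3) :: (λv. ((λu. -4) v)) :: AP :: (λu. ((let v = 3 in u) * u)) :: AP] | D=∅]
[3] [S=∅ | E=∅ | C=[6 :: (λw. -3) :: AP :: (λv. ((λu. -4) v)) :: AP :: (λu. ((let v = 3 in u) * u)) :: AP] | D=∅]
[4] [S=[6] | E=∅ | C=[(λw. -3) :: AP :: (λv. ((λu. -4) v)) :: AP :: (λu. ((let v = 3 in u) * u)) :: AP] | D=∅]
[5] [S=[clo(λw. -3, ∅) :: 6] | E=∅ | C=[AP :: (λv. ((λu. -4) v)) :: AP :: (λu. ((let v = 3 in u) * u)) :: AP] | D=∅]
[6] [S=∅ | E={w↦6} | C=[-3] | D=[(∅, ∅, [(λv. ((λu. -4) v)) :: AP :: (λu. ((let v = 3 in u) * u)) :: AP])]]
[7] [S=[-3] | E={w↦6} | C=∅ | D=[(∅, ∅, [(λv. ((λu. -4) v)) :: AP :: (λu. ((let v = 3 in u) * u)) :: AP])]]
[8] [S=[-3] | E=∅ | C=[(λv. ((λu. -4) v)) :: AP :: (λu. ((let v = 3 in u) * u)) :: AP] | D=∅]
[9] [S=[clo(λv. ((λu. -4) v), ∅) :: -3] | E=∅ | C=[AP :: (λu. ((let v = 3 in u) * u)) :: AP] | D=∅]
[10] [S=∅ | E={v↦-3} | C=[((λu. -4) v)] | D=[(∅, ∅, [(λu. ((let v = 3 in u) * u)) :: AP])]]
[11] [S=∅ | E={v↦-3} | C=[v :: (λu. -4) :: AP] | D=[(∅, ∅, [(λu. ((let v = 3 in u) * u)) :: AP])]]
[12] [S=[-3] | E={v↦-3} | C=[(λu. -4) :: AP] | D=[(∅, ∅, [(λu. ((let v = 3 in u) * u)) :: AP])]]
[13] [S=[clo(λu. -4, {v↦-3}) :: -3] | E={v↦-3} | C=[AP] | D=[(∅, ∅, [(λu. ((let v = 3 in u) * u)) :: AP])]]
[14] [S=∅ | E={u↦-3, v↦-3} | C=[-4] | D=[(∅, {v↦-3}, ∅) :: (∅, ∅, [(λu. ((let v = 3 in u) * u)) :: AP])]]
[15] [S=[-4] | E={u↦-3, v↦-3} | C=∅ | D=[(∅, {v↦-3}, ∅) :: (∅, ∅, [(λu. ((let v = 3 in u) * u)) :: AP])]]
[16] [S=[-4] | E={v↦-3} | C=∅ | D=[(∅, ∅, [(λu. ((let v = 3 in u) * u)) :: AP])]]
[17] [S=[-4] | E=∅ | C=[(λu. ((let v = 3 in u) * u)) :: AP] | D=∅]
[18] [S=[clo(λu. ((let v = 3 in u) * u), ∅) :: -4] | E=∅ | C=[AP] | D=∅]
[19] [S=∅ | E={u↦-4} | C=[((let v = 3 in u) * u)] | D=[(∅, ∅, ∅)]]
[20] [S=∅ | E={u↦-4} | C=[(let v = 3 in u) :: u :: PRIM2(mul)] | D=[(∅, ∅, ∅)]]
[21] [S=∅ | E={u↦-4} | C=[3 :: (λv. u) :: AP :: u :: PRIM2(mul)] | D=[(∅, ∅, ∅)]]
[22] [S=[3] | E={u↦-4} | C=[(λv. u) :: AP :: u :: PRIM2(mul)] | D=[(∅, ∅, ∅)]]
[23] [S=[clo(λv. u, {u↦-4}) :: 3] | E={u↦-4} | C=[AP :: u :: PRIM2(mul)] | D=[(∅, ∅, ∅)]]
[24] [S=∅ | E={v↦3, u↦-4} | C=[u] | D=[(∅, {u↦-4}, [u :: PRIM2(mul)]) :: (∅, ∅, ∅)]]
[25] [S=[-4] | E={v↦3, u↦-4} | C=∅ | D=[(∅, {u↦-4}, [u :: PRIM2(mul)]) :: (∅, ∅, ∅)]]
[26] [S=[-4] | E={u↦-4} | C=[u :: PRIM2(mul)] | D=[(∅, ∅, ∅)]]
[27] [S=[-4 :: -4] | E={u↦-4} | C=[PRIM2(mul)] | D=[(∅, ∅, ∅)]]
[28] [S=[16] | E={u↦-4} | C=∅ | D=[(∅, ∅, ∅)]]
[29] [S=[16] | E=∅ | C=∅ | D=∅]
→ final value 16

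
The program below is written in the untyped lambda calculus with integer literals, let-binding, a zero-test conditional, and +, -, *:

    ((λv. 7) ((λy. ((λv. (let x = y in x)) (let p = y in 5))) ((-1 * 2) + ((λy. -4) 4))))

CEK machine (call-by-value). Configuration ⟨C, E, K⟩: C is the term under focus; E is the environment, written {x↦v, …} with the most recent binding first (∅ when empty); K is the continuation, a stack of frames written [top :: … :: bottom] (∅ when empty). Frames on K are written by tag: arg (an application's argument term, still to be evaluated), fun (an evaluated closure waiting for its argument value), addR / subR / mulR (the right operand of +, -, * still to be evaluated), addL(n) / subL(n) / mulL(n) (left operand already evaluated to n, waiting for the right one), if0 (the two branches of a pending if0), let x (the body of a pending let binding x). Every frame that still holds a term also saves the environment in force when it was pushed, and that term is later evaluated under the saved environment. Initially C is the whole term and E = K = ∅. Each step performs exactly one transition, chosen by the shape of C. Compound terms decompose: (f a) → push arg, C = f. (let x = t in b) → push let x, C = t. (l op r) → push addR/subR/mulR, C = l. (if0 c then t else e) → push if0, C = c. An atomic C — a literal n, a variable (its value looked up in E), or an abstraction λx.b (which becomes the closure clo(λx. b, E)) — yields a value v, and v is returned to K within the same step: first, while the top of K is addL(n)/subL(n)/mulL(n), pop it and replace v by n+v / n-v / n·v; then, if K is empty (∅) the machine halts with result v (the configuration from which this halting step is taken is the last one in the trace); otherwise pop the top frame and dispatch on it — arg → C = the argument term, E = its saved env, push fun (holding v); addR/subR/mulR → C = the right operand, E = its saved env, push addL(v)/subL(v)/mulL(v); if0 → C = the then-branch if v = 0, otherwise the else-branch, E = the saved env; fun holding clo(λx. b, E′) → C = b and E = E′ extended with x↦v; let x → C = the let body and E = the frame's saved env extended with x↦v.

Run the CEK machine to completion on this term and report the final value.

t=0: <C=((λv. 7) ((λy. ((λv. (let x = y in x)) (let p = y in 5))) ((-1 * 2) + ((λy. -4) 4)))), E=∅, K=∅>
t=1: <C=(λv. 7), E=∅, K=[arg]>
t=2: <C=((λy. ((λv. (let x = y in x)) (let p = y in 5))) ((-1 * 2) + ((λy. -4) 4))), E=∅, K=[fun]>
t=3: <C=(λy. ((λv. (let x = y in x)) (let p = y in 5))), E=∅, K=[arg :: fun]>
t=4: <C=((-1 * 2) + ((λy. -4) 4)), E=∅, K=[fun :: fun]>
t=5: <C=(-1 * 2), E=∅, K=[addR :: fun :: fun]>
t=6: <C=-1, E=∅, K=[mulR :: addR :: fun :: fun]>
t=7: <C=2, E=∅, K=[mulL(-1) :: addR :: fun :: fun]>
t=8: <C=((λy. -4) 4), E=∅, K=[addL(-2) :: fun :: fun]>
t=9: <C=(λy. -4), E=∅, K=[arg :: addL(-2) :: fun :: fun]>
t=10: <C=4, E=∅, K=[fun :: addL(-2) :: fun :: fun]>
t=11: <C=-4, E={y↦4}, K=[addL(-2) :: fun :: fun]>
t=12: <C=((λv. (let x = y in x)) (let p = y in 5)), E={y↦-6}, K=[fun]>
t=13: <C=(λv. (let x = y in x)), E={y↦-6}, K=[arg :: fun]>
t=14: <C=(let p = y in 5), E={y↦-6}, K=[fun :: fun]>
t=15: <C=y, E={y↦-6}, K=[let p :: fun :: fun]>
t=16: <C=5, E={p↦-6, y↦-6}, K=[fun :: fun]>
t=17: <C=(let x = y in x), E={v↦5, y↦-6}, K=[fun]>
t=18: <C=y, E={v↦5, y↦-6}, K=[let x :: fun]>
t=19: <C=x, E={x↦-6, v↦5, y↦-6}, K=[fun]>
t=20: <C=7, E={v↦-6}, K=∅>
→ final value 7

Answer: 7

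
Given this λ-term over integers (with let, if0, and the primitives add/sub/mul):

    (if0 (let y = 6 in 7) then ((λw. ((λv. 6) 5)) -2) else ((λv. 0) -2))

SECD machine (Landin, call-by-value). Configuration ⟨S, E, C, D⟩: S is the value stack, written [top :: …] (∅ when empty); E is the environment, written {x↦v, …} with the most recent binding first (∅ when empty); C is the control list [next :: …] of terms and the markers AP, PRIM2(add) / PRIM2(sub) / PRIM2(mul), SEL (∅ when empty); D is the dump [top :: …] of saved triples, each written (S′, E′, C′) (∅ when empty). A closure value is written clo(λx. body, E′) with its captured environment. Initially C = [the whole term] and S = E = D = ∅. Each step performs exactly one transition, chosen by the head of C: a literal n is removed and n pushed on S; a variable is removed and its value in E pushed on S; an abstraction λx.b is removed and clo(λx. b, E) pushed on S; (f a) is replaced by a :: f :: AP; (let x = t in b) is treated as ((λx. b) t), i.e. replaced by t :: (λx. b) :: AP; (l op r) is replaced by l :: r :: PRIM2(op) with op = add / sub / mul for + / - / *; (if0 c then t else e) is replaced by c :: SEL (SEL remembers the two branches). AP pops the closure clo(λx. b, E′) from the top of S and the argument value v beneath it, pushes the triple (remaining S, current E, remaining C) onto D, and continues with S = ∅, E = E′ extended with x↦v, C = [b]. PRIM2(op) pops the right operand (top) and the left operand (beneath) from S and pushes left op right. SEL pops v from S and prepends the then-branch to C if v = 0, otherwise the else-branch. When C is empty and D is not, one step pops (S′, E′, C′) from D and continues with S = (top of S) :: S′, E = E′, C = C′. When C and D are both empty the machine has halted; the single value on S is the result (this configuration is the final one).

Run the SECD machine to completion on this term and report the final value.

Answer: 0

Derivation:
[0] [S=∅ | E=∅ | C=[(if0 (let y = 6 in 7) then ((λw. ((λv. 6) 5)) -2) else ((λv. 0) -2))] | D=∅]
[1] [S=∅ | E=∅ | C=[(let y = 6 in 7) :: SEL] | D=∅]
[2] [S=∅ | E=∅ | C=[6 :: (λy. 7) :: AP :: SEL] | D=∅]
[3] [S=[6] | E=∅ | C=[(λy. 7) :: AP :: SEL] | D=∅]
[4] [S=[clo(λy. 7, ∅) :: 6] | E=∅ | C=[AP :: SEL] | D=∅]
[5] [S=∅ | E={y↦6} | C=[7] | D=[(∅, ∅, [SEL])]]
[6] [S=[7] | E={y↦6} | C=∅ | D=[(∅, ∅, [SEL])]]
[7] [S=[7] | E=∅ | C=[SEL] | D=∅]
[8] [S=∅ | E=∅ | C=[((λv. 0) -2)] | D=∅]
[9] [S=∅ | E=∅ | C=[-2 :: (λv. 0) :: AP] | D=∅]
[10] [S=[-2] | E=∅ | C=[(λv. 0) :: AP] | D=∅]
[11] [S=[clo(λv. 0, ∅) :: -2] | E=∅ | C=[AP] | D=∅]
[12] [S=∅ | E={v↦-2} | C=[0] | D=[(∅, ∅, ∅)]]
[13] [S=[0] | E={v↦-2} | C=∅ | D=[(∅, ∅, ∅)]]
[14] [S=[0] | E=∅ | C=∅ | D=∅]
→ final value 0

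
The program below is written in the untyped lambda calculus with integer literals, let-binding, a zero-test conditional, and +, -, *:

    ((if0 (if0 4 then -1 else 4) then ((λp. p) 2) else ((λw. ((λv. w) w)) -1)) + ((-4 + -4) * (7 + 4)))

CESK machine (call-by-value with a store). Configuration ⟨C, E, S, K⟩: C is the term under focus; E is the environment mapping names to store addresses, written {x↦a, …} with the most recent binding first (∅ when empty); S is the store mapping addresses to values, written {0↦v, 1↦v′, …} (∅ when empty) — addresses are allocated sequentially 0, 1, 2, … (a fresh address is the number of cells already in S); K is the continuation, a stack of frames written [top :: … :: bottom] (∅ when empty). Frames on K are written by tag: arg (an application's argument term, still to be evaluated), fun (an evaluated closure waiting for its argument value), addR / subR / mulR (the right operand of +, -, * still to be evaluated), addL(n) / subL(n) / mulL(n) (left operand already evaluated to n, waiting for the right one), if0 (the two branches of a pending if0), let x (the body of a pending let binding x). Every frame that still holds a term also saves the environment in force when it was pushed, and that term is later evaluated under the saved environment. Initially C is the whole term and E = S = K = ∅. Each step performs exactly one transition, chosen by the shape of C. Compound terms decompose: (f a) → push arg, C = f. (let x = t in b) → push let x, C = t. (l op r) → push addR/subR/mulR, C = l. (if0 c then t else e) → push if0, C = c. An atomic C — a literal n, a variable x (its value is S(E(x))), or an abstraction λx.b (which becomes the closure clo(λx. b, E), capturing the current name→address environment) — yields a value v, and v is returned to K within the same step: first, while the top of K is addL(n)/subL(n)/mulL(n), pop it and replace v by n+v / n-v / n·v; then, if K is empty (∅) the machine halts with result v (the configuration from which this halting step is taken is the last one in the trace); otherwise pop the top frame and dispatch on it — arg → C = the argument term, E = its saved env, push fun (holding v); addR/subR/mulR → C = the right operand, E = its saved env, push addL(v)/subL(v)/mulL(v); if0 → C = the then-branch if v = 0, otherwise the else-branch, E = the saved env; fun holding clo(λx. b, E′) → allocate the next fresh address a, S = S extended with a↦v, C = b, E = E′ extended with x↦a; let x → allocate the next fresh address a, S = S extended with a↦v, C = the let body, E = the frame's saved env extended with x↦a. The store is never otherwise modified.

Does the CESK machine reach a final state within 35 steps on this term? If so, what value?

Answer: -89

Derivation:
step 0: [C=((if0 (if0 4 then -1 else 4) then ((λp. p) 2) else ((λw. ((λv. w) w)) -1)) + ((-4 + -4) * (7 + 4))) | E=∅ | S=∅ | K=∅]
step 1: [C=(if0 (if0 4 then -1 else 4) then ((λp. p) 2) else ((λw. ((λv. w) w)) -1)) | E=∅ | S=∅ | K=[addR]]
step 2: [C=(if0 4 then -1 else 4) | E=∅ | S=∅ | K=[if0 :: addR]]
step 3: [C=4 | E=∅ | S=∅ | K=[if0 :: if0 :: addR]]
step 4: [C=4 | E=∅ | S=∅ | K=[if0 :: addR]]
step 5: [C=((λw. ((λv. w) w)) -1) | E=∅ | S=∅ | K=[addR]]
step 6: [C=(λw. ((λv. w) w)) | E=∅ | S=∅ | K=[arg :: addR]]
step 7: [C=-1 | E=∅ | S=∅ | K=[fun :: addR]]
step 8: [C=((λv. w) w) | E={w↦0} | S={0↦-1} | K=[addR]]
step 9: [C=(λv. w) | E={w↦0} | S={0↦-1} | K=[arg :: addR]]
step 10: [C=w | E={w↦0} | S={0↦-1} | K=[fun :: addR]]
step 11: [C=w | E={v↦1, w↦0} | S={0↦-1, 1↦-1} | K=[addR]]
step 12: [C=((-4 + -4) * (7 + 4)) | E=∅ | S={0↦-1, 1↦-1} | K=[addL(-1)]]
step 13: [C=(-4 + -4) | E=∅ | S={0↦-1, 1↦-1} | K=[mulR :: addL(-1)]]
step 14: [C=-4 | E=∅ | S={0↦-1, 1↦-1} | K=[addR :: mulR :: addL(-1)]]
step 15: [C=-4 | E=∅ | S={0↦-1, 1↦-1} | K=[addL(-4) :: mulR :: addL(-1)]]
step 16: [C=(7 + 4) | E=∅ | S={0↦-1, 1↦-1} | K=[mulL(-8) :: addL(-1)]]
step 17: [C=7 | E=∅ | S={0↦-1, 1↦-1} | K=[addR :: mulL(-8) :: addL(-1)]]
step 18: [C=4 | E=∅ | S={0↦-1, 1↦-1} | K=[addL(7) :: mulL(-8) :: addL(-1)]]
→ final value -89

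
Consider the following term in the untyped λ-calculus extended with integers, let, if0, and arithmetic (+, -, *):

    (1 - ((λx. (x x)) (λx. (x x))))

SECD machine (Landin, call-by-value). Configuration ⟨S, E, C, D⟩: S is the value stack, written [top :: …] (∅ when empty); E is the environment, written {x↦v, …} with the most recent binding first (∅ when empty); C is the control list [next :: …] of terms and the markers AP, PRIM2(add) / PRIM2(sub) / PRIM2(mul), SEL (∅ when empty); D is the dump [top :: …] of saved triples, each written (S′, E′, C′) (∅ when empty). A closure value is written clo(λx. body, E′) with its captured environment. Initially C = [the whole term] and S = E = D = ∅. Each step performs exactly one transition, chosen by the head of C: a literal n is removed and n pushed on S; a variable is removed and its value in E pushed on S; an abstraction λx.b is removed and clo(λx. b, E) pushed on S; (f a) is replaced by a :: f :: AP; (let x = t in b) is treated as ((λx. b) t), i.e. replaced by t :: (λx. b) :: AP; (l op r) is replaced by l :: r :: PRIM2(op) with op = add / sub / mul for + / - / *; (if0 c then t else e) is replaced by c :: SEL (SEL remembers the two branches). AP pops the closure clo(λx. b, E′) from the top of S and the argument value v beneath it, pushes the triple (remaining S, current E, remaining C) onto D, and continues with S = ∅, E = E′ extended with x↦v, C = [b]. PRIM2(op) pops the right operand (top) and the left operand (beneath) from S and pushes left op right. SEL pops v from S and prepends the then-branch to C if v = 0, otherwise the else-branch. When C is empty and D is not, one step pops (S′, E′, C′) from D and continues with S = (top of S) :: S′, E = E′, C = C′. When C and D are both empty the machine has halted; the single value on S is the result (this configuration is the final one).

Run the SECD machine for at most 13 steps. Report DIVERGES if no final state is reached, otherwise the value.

[0] ⟨S=∅; E=∅; C=[(1 - ((λx. (x x)) (λx. (x x))))]; D=∅⟩
[1] ⟨S=∅; E=∅; C=[1 :: ((λx. (x x)) (λx. (x x))) :: PRIM2(sub)]; D=∅⟩
[2] ⟨S=[1]; E=∅; C=[((λx. (x x)) (λx. (x x))) :: PRIM2(sub)]; D=∅⟩
[3] ⟨S=[1]; E=∅; C=[(λx. (x x)) :: (λx. (x x)) :: AP :: PRIM2(sub)]; D=∅⟩
[4] ⟨S=[clo(λx. (x x), ∅) :: 1]; E=∅; C=[(λx. (x x)) :: AP :: PRIM2(sub)]; D=∅⟩
[5] ⟨S=[clo(λx. (x x), ∅) :: clo(λx. (x x), ∅) :: 1]; E=∅; C=[AP :: PRIM2(sub)]; D=∅⟩
[6] ⟨S=∅; E={x↦clo(λx. (x x), ∅)}; C=[(x x)]; D=[([1], ∅, [PRIM2(sub)])]⟩
[7] ⟨S=∅; E={x↦clo(λx. (x x), ∅)}; C=[x :: x :: AP]; D=[([1], ∅, [PRIM2(sub)])]⟩
[8] ⟨S=[clo(λx. (x x), ∅)]; E={x↦clo(λx. (x x), ∅)}; C=[x :: AP]; D=[([1], ∅, [PRIM2(sub)])]⟩
[9] ⟨S=[clo(λx. (x x), ∅) :: clo(λx. (x x), ∅)]; E={x↦clo(λx. (x x), ∅)}; C=[AP]; D=[([1], ∅, [PRIM2(sub)])]⟩
[10] ⟨S=∅; E={x↦clo(λx. (x x), ∅)}; C=[(x x)]; D=[(∅, {x↦clo(λx. (x x), ∅)}, ∅) :: ([1], ∅, [PRIM2(sub)])]⟩
[11] ⟨S=∅; E={x↦clo(λx. (x x), ∅)}; C=[x :: x :: AP]; D=[(∅, {x↦clo(λx. (x x), ∅)}, ∅) :: ([1], ∅, [PRIM2(sub)])]⟩
[12] ⟨S=[clo(λx. (x x), ∅)]; E={x↦clo(λx. (x x), ∅)}; C=[x :: AP]; D=[(∅, {x↦clo(λx. (x x), ∅)}, ∅) :: ([1], ∅, [PRIM2(sub)])]⟩
[13] ⟨S=[clo(λx. (x x), ∅) :: clo(λx. (x x), ∅)]; E={x↦clo(λx. (x x), ∅)}; C=[AP]; D=[(∅, {x↦clo(λx. (x x), ∅)}, ∅) :: ([1], ∅, [PRIM2(sub)])]⟩
→ 13 transitions taken and the configuration is still not final: no result within 13 steps

Answer: DIVERGES (no final state within 13 steps)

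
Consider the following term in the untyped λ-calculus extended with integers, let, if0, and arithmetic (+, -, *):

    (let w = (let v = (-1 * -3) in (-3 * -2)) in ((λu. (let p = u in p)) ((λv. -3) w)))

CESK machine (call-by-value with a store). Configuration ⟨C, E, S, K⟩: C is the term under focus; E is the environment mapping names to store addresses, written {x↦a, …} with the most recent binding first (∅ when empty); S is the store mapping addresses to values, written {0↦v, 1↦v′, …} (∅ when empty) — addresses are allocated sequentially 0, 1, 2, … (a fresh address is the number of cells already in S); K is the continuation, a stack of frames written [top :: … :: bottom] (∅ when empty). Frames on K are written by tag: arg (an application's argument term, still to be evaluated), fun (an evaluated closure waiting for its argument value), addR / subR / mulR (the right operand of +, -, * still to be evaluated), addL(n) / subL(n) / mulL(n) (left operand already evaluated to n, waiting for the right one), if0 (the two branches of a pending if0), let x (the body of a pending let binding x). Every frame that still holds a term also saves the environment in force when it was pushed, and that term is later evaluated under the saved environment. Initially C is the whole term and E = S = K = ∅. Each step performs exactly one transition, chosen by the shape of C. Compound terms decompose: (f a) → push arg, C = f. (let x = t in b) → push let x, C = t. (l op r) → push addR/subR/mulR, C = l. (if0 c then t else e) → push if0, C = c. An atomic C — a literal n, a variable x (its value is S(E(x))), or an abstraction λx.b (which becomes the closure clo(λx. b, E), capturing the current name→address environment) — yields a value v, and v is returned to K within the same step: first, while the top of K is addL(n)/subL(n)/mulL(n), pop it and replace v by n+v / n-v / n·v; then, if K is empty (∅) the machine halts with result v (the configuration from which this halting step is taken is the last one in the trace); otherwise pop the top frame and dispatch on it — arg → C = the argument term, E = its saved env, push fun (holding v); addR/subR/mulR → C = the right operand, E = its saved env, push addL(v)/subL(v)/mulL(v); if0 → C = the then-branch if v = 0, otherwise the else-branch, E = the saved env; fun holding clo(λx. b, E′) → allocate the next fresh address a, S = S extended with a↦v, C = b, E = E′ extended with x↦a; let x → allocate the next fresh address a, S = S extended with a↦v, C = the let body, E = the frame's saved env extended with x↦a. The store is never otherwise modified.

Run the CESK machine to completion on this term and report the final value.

Answer: -3

Machine steps:
0. [C=(let w = (let v = (-1 * -3) in (-3 * -2)) in ((λu. (let p = u in p)) ((λv. -3) w))) | E=∅ | S=∅ | K=∅]
1. [C=(let v = (-1 * -3) in (-3 * -2)) | E=∅ | S=∅ | K=[let w]]
2. [C=(-1 * -3) | E=∅ | S=∅ | K=[let v :: let w]]
3. [C=-1 | E=∅ | S=∅ | K=[mulR :: let v :: let w]]
4. [C=-3 | E=∅ | S=∅ | K=[mulL(-1) :: let v :: let w]]
5. [C=(-3 * -2) | E={v↦0} | S={0↦3} | K=[let w]]
6. [C=-3 | E={v↦0} | S={0↦3} | K=[mulR :: let w]]
7. [C=-2 | E={v↦0} | S={0↦3} | K=[mulL(-3) :: let w]]
8. [C=((λu. (let p = u in p)) ((λv. -3) w)) | E={w↦1} | S={0↦3, 1↦6} | K=∅]
9. [C=(λu. (let p = u in p)) | E={w↦1} | S={0↦3, 1↦6} | K=[arg]]
10. [C=((λv. -3) w) | E={w↦1} | S={0↦3, 1↦6} | K=[fun]]
11. [C=(λv. -3) | E={w↦1} | S={0↦3, 1↦6} | K=[arg :: fun]]
12. [C=w | E={w↦1} | S={0↦3, 1↦6} | K=[fun :: fun]]
13. [C=-3 | E={v↦2, w↦1} | S={0↦3, 1↦6, 2↦6} | K=[fun]]
14. [C=(let p = u in p) | E={u↦3, w↦1} | S={0↦3, 1↦6, 2↦6, 3↦-3} | K=∅]
15. [C=u | E={u↦3, w↦1} | S={0↦3, 1↦6, 2↦6, 3↦-3} | K=[let p]]
16. [C=p | E={p↦4, u↦3, w↦1} | S={0↦3, 1↦6, 2↦6, 3↦-3, 4↦-3} | K=∅]
→ final value -3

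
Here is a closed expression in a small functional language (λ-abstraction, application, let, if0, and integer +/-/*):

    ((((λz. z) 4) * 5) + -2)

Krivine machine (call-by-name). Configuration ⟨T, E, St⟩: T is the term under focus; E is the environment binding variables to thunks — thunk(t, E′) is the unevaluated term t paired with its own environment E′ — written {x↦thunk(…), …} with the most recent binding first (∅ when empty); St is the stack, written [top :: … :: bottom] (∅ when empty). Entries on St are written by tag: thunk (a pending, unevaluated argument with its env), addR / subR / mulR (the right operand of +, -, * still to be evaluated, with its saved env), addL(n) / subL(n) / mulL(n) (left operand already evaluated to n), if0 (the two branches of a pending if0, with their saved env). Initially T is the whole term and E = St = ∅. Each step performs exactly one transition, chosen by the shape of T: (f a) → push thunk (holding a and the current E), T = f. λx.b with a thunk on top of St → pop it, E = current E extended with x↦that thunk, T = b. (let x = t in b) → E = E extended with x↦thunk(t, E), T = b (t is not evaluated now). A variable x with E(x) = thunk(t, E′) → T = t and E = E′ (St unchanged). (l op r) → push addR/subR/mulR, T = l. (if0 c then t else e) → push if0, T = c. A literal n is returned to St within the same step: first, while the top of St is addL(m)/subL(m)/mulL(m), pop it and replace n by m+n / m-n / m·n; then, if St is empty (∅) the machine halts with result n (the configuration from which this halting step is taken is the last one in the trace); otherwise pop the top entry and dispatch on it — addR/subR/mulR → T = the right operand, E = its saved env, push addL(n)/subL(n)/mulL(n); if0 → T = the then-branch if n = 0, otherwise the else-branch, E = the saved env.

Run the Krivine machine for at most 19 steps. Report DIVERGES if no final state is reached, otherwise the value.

Answer: 18

Derivation:
step 0: ⟨T=((((λz. z) 4) * 5) + -2); E=∅; St=∅⟩
step 1: ⟨T=(((λz. z) 4) * 5); E=∅; St=[addR]⟩
step 2: ⟨T=((λz. z) 4); E=∅; St=[mulR :: addR]⟩
step 3: ⟨T=(λz. z); E=∅; St=[thunk :: mulR :: addR]⟩
step 4: ⟨T=z; E={z↦thunk(4, ∅)}; St=[mulR :: addR]⟩
step 5: ⟨T=4; E=∅; St=[mulR :: addR]⟩
step 6: ⟨T=5; E=∅; St=[mulL(4) :: addR]⟩
step 7: ⟨T=-2; E=∅; St=[addL(20)]⟩
→ final value 18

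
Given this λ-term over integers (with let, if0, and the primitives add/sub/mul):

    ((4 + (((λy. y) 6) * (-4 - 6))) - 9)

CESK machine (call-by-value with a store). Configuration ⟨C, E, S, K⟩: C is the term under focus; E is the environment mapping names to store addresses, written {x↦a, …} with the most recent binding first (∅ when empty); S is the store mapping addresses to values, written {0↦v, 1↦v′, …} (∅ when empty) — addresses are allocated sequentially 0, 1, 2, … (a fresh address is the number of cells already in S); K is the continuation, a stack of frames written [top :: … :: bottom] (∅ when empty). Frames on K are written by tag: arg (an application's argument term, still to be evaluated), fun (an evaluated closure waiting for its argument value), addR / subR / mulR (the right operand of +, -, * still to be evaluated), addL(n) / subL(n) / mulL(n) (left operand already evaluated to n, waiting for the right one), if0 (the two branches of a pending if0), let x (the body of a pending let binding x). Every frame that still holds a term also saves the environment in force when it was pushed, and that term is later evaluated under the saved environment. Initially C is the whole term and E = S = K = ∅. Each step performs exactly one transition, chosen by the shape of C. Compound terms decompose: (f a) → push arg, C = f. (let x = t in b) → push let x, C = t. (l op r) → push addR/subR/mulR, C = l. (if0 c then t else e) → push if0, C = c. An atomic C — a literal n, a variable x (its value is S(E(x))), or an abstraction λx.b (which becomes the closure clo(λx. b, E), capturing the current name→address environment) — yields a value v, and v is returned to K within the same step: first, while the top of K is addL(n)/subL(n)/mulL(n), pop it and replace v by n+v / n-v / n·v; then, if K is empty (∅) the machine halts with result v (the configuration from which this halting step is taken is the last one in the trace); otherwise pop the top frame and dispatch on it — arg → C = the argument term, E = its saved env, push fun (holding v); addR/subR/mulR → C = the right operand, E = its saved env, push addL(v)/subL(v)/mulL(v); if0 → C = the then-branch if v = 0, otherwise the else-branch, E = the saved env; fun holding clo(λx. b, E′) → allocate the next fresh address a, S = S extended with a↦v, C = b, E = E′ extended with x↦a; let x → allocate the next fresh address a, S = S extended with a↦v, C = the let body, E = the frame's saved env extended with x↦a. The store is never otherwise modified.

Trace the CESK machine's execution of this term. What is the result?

[0] <C=((4 + (((λy. y) 6) * (-4 - 6))) - 9), E=∅, S=∅, K=∅>
[1] <C=(4 + (((λy. y) 6) * (-4 - 6))), E=∅, S=∅, K=[subR]>
[2] <C=4, E=∅, S=∅, K=[addR :: subR]>
[3] <C=(((λy. y) 6) * (-4 - 6)), E=∅, S=∅, K=[addL(4) :: subR]>
[4] <C=((λy. y) 6), E=∅, S=∅, K=[mulR :: addL(4) :: subR]>
[5] <C=(λy. y), E=∅, S=∅, K=[arg :: mulR :: addL(4) :: subR]>
[6] <C=6, E=∅, S=∅, K=[fun :: mulR :: addL(4) :: subR]>
[7] <C=y, E={y↦0}, S={0↦6}, K=[mulR :: addL(4) :: subR]>
[8] <C=(-4 - 6), E=∅, S={0↦6}, K=[mulL(6) :: addL(4) :: subR]>
[9] <C=-4, E=∅, S={0↦6}, K=[subR :: mulL(6) :: addL(4) :: subR]>
[10] <C=6, E=∅, S={0↦6}, K=[subL(-4) :: mulL(6) :: addL(4) :: subR]>
[11] <C=9, E=∅, S={0↦6}, K=[subL(-56)]>
→ final value -65

Answer: -65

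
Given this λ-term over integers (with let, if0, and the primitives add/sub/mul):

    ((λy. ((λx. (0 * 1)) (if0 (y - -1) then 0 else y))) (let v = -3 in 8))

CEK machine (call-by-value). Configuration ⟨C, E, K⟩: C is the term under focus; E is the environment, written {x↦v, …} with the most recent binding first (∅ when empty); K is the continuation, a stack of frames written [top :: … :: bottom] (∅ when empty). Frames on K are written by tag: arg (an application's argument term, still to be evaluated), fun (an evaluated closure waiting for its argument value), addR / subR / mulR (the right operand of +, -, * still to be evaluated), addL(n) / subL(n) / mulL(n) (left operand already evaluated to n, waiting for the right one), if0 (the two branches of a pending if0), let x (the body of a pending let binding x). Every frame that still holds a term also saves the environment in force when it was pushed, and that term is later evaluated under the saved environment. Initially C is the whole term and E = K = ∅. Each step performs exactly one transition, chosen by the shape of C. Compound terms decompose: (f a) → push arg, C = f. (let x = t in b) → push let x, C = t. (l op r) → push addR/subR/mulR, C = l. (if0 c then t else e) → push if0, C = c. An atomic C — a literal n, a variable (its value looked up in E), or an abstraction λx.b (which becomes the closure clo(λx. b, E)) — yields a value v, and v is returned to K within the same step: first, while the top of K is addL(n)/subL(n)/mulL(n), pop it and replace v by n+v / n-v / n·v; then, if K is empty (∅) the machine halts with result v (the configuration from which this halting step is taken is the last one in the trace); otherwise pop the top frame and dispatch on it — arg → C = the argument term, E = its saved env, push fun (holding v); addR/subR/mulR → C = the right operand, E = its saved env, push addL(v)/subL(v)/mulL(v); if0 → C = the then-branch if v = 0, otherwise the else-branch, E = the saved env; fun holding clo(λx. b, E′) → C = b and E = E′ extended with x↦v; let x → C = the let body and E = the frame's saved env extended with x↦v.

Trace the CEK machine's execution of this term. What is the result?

t=0: <C=((λy. ((λx. (0 * 1)) (if0 (y - -1) then 0 else y))) (let v = -3 in 8)), E=∅, K=∅>
t=1: <C=(λy. ((λx. (0 * 1)) (if0 (y - -1) then 0 else y))), E=∅, K=[arg]>
t=2: <C=(let v = -3 in 8), E=∅, K=[fun]>
t=3: <C=-3, E=∅, K=[let v :: fun]>
t=4: <C=8, E={v↦-3}, K=[fun]>
t=5: <C=((λx. (0 * 1)) (if0 (y - -1) then 0 else y)), E={y↦8}, K=∅>
t=6: <C=(λx. (0 * 1)), E={y↦8}, K=[arg]>
t=7: <C=(if0 (y - -1) then 0 else y), E={y↦8}, K=[fun]>
t=8: <C=(y - -1), E={y↦8}, K=[if0 :: fun]>
t=9: <C=y, E={y↦8}, K=[subR :: if0 :: fun]>
t=10: <C=-1, E={y↦8}, K=[subL(8) :: if0 :: fun]>
t=11: <C=y, E={y↦8}, K=[fun]>
t=12: <C=(0 * 1), E={x↦8, y↦8}, K=∅>
t=13: <C=0, E={x↦8, y↦8}, K=[mulR]>
t=14: <C=1, E={x↦8, y↦8}, K=[mulL(0)]>
→ final value 0

Answer: 0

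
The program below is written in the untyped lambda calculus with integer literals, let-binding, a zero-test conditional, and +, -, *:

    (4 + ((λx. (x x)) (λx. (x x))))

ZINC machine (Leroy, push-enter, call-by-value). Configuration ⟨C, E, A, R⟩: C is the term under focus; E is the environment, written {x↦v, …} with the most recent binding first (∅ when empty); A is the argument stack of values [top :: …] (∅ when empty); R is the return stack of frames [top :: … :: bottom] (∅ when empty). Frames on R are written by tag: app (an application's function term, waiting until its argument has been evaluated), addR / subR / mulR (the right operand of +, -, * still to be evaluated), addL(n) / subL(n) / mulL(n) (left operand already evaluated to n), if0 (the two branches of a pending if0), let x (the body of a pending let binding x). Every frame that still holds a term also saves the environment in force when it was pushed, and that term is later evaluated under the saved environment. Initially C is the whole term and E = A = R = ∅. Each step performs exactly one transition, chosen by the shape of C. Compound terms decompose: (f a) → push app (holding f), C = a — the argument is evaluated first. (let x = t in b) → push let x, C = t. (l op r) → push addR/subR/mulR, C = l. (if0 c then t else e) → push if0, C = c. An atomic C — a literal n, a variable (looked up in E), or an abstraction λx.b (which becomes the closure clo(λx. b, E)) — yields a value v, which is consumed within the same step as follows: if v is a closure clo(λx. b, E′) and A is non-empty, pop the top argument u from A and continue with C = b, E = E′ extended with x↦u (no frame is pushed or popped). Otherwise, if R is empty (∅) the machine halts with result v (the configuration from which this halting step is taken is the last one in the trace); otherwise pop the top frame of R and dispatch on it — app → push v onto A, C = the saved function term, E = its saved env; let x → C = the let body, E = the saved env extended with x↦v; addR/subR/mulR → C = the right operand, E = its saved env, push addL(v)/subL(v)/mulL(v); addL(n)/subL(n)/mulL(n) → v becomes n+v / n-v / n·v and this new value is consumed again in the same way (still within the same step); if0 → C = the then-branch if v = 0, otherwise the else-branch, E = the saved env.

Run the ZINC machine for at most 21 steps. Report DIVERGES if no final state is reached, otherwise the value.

Answer: DIVERGES (no final state within 21 steps)

Execution trace:
0. [C=(4 + ((λx. (x x)) (λx. (x x)))) | E=∅ | A=∅ | R=∅]
1. [C=4 | E=∅ | A=∅ | R=[addR]]
2. [C=((λx. (x x)) (λx. (x x))) | E=∅ | A=∅ | R=[addL(4)]]
3. [C=(λx. (x x)) | E=∅ | A=∅ | R=[app :: addL(4)]]
4. [C=(λx. (x x)) | E=∅ | A=[clo(λx. (x x), ∅)] | R=[addL(4)]]
5. [C=(x x) | E={x↦clo(λx. (x x), ∅)} | A=∅ | R=[addL(4)]]
6. [C=x | E={x↦clo(λx. (x x), ∅)} | A=∅ | R=[app :: addL(4)]]
7. [C=x | E={x↦clo(λx. (x x), ∅)} | A=[clo(λx. (x x), ∅)] | R=[addL(4)]]
… configuration repeats with period 3 (steps 5–7 recur indefinitely) …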